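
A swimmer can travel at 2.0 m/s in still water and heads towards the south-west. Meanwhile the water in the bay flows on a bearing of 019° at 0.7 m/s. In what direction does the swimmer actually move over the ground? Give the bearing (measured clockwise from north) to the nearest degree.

238°

Taking east as x and north as y: velocity relative to the water = (-1.414, -1.414) m/s; the water relative to ground = (0.228, 0.662) m/s.
Velocity relative to ground = (-1.414, -1.414) + (0.228, 0.662) = (-1.186, -0.752) m/s.
Bearing = atan2(-1.19, -0.75) = 237.62° clockwise from north.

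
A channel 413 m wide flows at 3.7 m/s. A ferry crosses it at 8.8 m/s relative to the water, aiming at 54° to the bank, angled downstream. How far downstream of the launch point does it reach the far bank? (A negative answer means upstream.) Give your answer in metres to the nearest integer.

515 m

Perpendicular speed = 7.119 m/s; crossing time = 413 / 7.119 = 58.011 s.
Net downstream speed = 8.873 m/s.
Drift = 8.873 × 58.011 = 514.702 m (downstream).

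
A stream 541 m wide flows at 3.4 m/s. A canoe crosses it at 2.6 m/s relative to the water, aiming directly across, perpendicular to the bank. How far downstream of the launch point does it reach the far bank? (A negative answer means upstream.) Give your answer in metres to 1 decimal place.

Perpendicular speed = 2.600 m/s; crossing time = 541 / 2.600 = 208.077 s.
Net downstream speed = 3.400 m/s.
Drift = 3.400 × 208.077 = 707.462 m (downstream).

707.5 m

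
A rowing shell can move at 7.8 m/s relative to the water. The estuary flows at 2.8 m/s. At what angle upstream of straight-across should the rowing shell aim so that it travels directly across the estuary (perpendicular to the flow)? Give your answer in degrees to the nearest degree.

To cancel the current, the upstream component of the rowing shell's velocity must equal the flow: 7.8 sin θ = 2.8.
sin θ = 2.8 / 7.8 = 0.3590.
θ = arcsin(0.3590) = 21.037°.

21°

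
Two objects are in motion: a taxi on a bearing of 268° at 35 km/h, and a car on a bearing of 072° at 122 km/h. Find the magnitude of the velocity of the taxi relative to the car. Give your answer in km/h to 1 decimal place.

155.9 km/h

Taking east as x and north as y: taxi velocity = (-34.979, -1.221) km/h; car velocity = (116.029, 37.700) km/h.
Velocity of taxi relative to car = (-34.979, -1.221) − (116.029, 37.700) = (-151.008, -38.922) km/h.
Magnitude = |(-151.008, -38.922)| = 155.943 km/h.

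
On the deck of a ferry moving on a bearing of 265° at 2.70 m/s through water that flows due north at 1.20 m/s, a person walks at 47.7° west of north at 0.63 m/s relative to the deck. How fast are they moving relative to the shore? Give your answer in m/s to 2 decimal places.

3.45 m/s

In east/north components (m/s): person relative to ferry = (-0.466, 0.424); ferry relative to water = (-2.690, -0.235); water relative to ground = (0.000, 1.200).
Sum = (-3.156, 1.389) m/s.
Speed = |(-3.156, 1.389)| = 3.448 m/s.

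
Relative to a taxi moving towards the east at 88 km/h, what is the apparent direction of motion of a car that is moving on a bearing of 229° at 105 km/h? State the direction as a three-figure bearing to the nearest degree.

Taking east as x and north as y: car velocity = (-79.245, -68.886) km/h; taxi velocity = (88.000, 0.000) km/h.
Velocity of car relative to taxi = (-79.245, -68.886) − (88.000, 0.000) = (-167.245, -68.886) km/h.
Bearing = atan2(-167.24, -68.89) = 247.61° clockwise from north.

248°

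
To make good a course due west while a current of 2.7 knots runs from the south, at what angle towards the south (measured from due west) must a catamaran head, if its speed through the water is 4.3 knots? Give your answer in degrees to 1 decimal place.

38.9°

The current pushes perpendicular to the desired track; the heading must have a component into the current equal to 2.7 knots: 4.3 sin θ = 2.7.
sin θ = 0.6279, so θ = 38.896°.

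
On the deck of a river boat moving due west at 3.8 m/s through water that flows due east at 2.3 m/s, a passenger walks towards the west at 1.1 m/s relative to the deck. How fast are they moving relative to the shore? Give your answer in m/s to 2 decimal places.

2.60 m/s

In east/north components (m/s): passenger relative to river boat = (-1.100, 0.000); river boat relative to water = (-3.800, 0.000); water relative to ground = (2.300, 0.000).
Sum = (-2.600, 0.000) m/s.
Speed = |(-2.600, 0.000)| = 2.600 m/s.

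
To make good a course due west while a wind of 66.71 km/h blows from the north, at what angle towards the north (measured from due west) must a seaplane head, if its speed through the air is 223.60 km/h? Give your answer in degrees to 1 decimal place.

17.4°

The wind pushes perpendicular to the desired track; the heading must have a component into the wind equal to 66.71 km/h: 223.60 sin θ = 66.71.
sin θ = 0.2983, so θ = 17.358°.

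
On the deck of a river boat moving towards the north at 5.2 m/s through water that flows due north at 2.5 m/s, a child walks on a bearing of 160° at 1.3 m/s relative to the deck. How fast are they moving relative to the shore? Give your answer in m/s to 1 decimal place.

6.5 m/s

In east/north components (m/s): child relative to river boat = (0.445, -1.222); river boat relative to water = (0.000, 5.200); water relative to ground = (0.000, 2.500).
Sum = (0.445, 6.478) m/s.
Speed = |(0.445, 6.478)| = 6.494 m/s.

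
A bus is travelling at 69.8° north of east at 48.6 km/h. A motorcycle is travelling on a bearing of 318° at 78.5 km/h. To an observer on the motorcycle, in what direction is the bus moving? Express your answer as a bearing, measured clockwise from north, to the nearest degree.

Taking east as x and north as y: bus velocity = (16.781, 45.611) km/h; motorcycle velocity = (-52.527, 58.337) km/h.
Velocity of bus relative to motorcycle = (16.781, 45.611) − (-52.527, 58.337) = (69.308, -12.726) km/h.
Bearing = atan2(69.31, -12.73) = 100.40° clockwise from north.

100°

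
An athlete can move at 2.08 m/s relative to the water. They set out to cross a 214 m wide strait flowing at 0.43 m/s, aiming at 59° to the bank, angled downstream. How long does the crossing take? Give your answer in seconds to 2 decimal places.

120.03 s

The component of the athlete's velocity perpendicular to the bank is 2.08 × sin 59° = 1.783 m/s.
Only the cross-stream component determines the crossing time; the current contributes nothing perpendicular to the bank.
Time = 214 / 1.783 = 120.029 s.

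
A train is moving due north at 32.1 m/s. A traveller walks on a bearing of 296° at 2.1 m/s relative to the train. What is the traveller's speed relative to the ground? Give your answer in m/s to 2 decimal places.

Taking east as x and north as y: train velocity = (0.000, 32.100) m/s; traveller velocity relative to train = (-1.887, 0.921) m/s.
Velocity relative to ground = (0.000, 32.100) + (-1.887, 0.921) = (-1.887, 33.021) m/s.
Speed = |(-1.887, 33.021)| = 33.074 m/s.

33.07 m/s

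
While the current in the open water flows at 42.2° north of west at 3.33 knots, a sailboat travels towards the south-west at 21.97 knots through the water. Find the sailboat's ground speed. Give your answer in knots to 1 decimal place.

22.4 knots

Taking east as x and north as y: velocity relative to the water = (-15.535, -15.535) knots; the water relative to ground = (-2.467, 2.237) knots.
Velocity relative to ground = (-15.535, -15.535) + (-2.467, 2.237) = (-18.002, -13.298) knots.
Speed = |(-18.002, -13.298)| = 22.381 knots.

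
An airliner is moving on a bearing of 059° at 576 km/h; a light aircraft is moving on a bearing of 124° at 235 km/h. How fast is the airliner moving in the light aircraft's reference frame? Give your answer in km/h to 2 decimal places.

522.10 km/h

Taking east as x and north as y: airliner velocity = (493.728, 296.662) km/h; light aircraft velocity = (194.824, -131.410) km/h.
Velocity of airliner relative to light aircraft = (493.728, 296.662) − (194.824, -131.410) = (298.905, 428.072) km/h.
Magnitude = |(298.905, 428.072)| = 522.101 km/h.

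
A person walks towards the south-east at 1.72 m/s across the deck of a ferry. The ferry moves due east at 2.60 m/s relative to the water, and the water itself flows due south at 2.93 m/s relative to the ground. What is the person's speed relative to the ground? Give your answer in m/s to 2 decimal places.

In east/north components (m/s): person relative to ferry = (1.216, -1.216); ferry relative to water = (2.600, 0.000); water relative to ground = (0.000, -2.930).
Sum = (3.816, -4.146) m/s.
Speed = |(3.816, -4.146)| = 5.635 m/s.

5.64 m/s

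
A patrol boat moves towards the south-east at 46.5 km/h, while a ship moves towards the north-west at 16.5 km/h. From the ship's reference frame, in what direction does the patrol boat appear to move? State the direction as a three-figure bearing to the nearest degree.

Taking east as x and north as y: patrol boat velocity = (32.880, -32.880) km/h; ship velocity = (-11.667, 11.667) km/h.
Velocity of patrol boat relative to ship = (32.880, -32.880) − (-11.667, 11.667) = (44.548, -44.548) km/h.
Bearing = atan2(44.55, -44.55) = 135.00° clockwise from north.

135°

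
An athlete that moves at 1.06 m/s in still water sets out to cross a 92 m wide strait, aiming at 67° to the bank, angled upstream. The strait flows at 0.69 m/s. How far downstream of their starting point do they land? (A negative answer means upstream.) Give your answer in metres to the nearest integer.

Perpendicular speed = 0.976 m/s; crossing time = 92 / 0.976 = 94.288 s.
Net downstream speed = 0.276 m/s.
Drift = 0.276 × 94.288 = 26.007 m (downstream).

26 m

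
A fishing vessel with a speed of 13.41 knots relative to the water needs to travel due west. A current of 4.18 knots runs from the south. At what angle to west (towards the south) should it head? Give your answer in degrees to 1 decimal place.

18.2°

The current pushes perpendicular to the desired track; the heading must have a component into the current equal to 4.18 knots: 13.41 sin θ = 4.18.
sin θ = 0.3117, so θ = 18.162°.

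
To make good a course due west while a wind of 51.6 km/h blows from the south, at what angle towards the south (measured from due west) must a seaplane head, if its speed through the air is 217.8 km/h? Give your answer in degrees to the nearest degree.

14°

The wind pushes perpendicular to the desired track; the heading must have a component into the wind equal to 51.6 km/h: 217.8 sin θ = 51.6.
sin θ = 0.2369, so θ = 13.705°.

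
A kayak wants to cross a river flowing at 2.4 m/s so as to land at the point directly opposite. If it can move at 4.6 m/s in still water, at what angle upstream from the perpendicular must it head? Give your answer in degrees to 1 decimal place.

To cancel the current, the upstream component of the kayak's velocity must equal the flow: 4.6 sin θ = 2.4.
sin θ = 2.4 / 4.6 = 0.5217.
θ = arcsin(0.5217) = 31.449°.

31.4°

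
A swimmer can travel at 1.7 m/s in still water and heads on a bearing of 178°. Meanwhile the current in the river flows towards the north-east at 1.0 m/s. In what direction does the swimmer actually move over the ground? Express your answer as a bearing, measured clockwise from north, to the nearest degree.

142°

Taking east as x and north as y: velocity relative to the water = (0.059, -1.699) m/s; the water relative to ground = (0.707, 0.707) m/s.
Velocity relative to ground = (0.059, -1.699) + (0.707, 0.707) = (0.766, -0.992) m/s.
Bearing = atan2(0.77, -0.99) = 142.31° clockwise from north.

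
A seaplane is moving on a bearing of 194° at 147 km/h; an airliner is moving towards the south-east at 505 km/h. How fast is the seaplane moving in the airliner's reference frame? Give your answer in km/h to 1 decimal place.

Taking east as x and north as y: seaplane velocity = (-35.563, -142.633) km/h; airliner velocity = (357.089, -357.089) km/h.
Velocity of seaplane relative to airliner = (-35.563, -142.633) − (357.089, -357.089) = (-392.651, 214.455) km/h.
Magnitude = |(-392.651, 214.455)| = 447.399 km/h.

447.4 km/h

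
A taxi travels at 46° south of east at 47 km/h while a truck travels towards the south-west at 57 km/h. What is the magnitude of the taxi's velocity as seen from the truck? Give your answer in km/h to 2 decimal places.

Taking east as x and north as y: taxi velocity = (32.649, -33.809) km/h; truck velocity = (-40.305, -40.305) km/h.
Velocity of taxi relative to truck = (32.649, -33.809) − (-40.305, -40.305) = (72.954, 6.496) km/h.
Magnitude = |(72.954, 6.496)| = 73.243 km/h.

73.24 km/h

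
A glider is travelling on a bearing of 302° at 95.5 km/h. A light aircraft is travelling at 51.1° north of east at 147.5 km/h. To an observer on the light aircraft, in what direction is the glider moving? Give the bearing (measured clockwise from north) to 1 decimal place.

249.7°

Taking east as x and north as y: glider velocity = (-80.989, 50.607) km/h; light aircraft velocity = (92.625, 114.791) km/h.
Velocity of glider relative to light aircraft = (-80.989, 50.607) − (92.625, 114.791) = (-173.613, -64.184) km/h.
Bearing = atan2(-173.61, -64.18) = 249.71° clockwise from north.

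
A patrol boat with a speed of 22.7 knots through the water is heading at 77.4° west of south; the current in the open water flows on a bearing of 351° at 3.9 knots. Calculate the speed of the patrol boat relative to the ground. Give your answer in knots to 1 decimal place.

Taking east as x and north as y: velocity relative to the water = (-22.153, -4.952) knots; the water relative to ground = (-0.610, 3.852) knots.
Velocity relative to ground = (-22.153, -4.952) + (-0.610, 3.852) = (-22.763, -1.100) knots.
Speed = |(-22.763, -1.100)| = 22.790 knots.

22.8 knots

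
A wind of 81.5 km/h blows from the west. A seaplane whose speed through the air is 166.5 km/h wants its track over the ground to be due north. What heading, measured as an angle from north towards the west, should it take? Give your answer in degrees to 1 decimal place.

The wind pushes perpendicular to the desired track; the heading must have a component into the wind equal to 81.5 km/h: 166.5 sin θ = 81.5.
sin θ = 0.4895, so θ = 29.307°.

29.3°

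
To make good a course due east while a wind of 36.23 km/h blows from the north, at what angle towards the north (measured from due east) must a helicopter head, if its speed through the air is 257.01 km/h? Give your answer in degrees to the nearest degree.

The wind pushes perpendicular to the desired track; the heading must have a component into the wind equal to 36.23 km/h: 257.01 sin θ = 36.23.
sin θ = 0.1410, so θ = 8.104°.

8°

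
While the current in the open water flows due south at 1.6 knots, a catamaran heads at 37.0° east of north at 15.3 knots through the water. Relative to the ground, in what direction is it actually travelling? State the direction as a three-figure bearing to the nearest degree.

041°

Taking east as x and north as y: velocity relative to the water = (9.208, 12.219) knots; the water relative to ground = (0.000, -1.600) knots.
Velocity relative to ground = (9.208, 12.219) + (0.000, -1.600) = (9.208, 10.619) knots.
Bearing = atan2(9.21, 10.62) = 40.93° clockwise from north.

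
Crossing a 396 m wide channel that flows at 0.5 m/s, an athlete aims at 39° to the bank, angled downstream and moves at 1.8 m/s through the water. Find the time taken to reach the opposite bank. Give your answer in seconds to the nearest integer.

The component of the athlete's velocity perpendicular to the bank is 1.8 × sin 39° = 1.133 m/s.
Only the cross-stream component determines the crossing time; the current contributes nothing perpendicular to the bank.
Time = 396 / 1.133 = 349.583 s.

350 s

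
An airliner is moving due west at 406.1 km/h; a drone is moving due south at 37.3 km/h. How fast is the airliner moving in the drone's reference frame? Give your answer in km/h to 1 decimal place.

407.8 km/h

Taking east as x and north as y: airliner velocity = (-406.100, 0.000) km/h; drone velocity = (0.000, -37.300) km/h.
Velocity of airliner relative to drone = (-406.100, 0.000) − (0.000, -37.300) = (-406.100, 37.300) km/h.
Magnitude = |(-406.100, 37.300)| = 407.809 km/h.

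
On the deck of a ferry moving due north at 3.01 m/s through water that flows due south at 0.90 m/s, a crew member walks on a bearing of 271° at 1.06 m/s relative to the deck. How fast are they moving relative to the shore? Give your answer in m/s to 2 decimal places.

2.38 m/s

In east/north components (m/s): crew member relative to ferry = (-1.060, 0.018); ferry relative to water = (0.000, 3.010); water relative to ground = (0.000, -0.900).
Sum = (-1.060, 2.128) m/s.
Speed = |(-1.060, 2.128)| = 2.378 m/s.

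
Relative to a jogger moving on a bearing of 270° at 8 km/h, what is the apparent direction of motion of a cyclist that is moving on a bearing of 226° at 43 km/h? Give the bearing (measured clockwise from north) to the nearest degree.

218°

Taking east as x and north as y: cyclist velocity = (-30.932, -29.870) km/h; jogger velocity = (-8.000, 0.000) km/h.
Velocity of cyclist relative to jogger = (-30.932, -29.870) − (-8.000, 0.000) = (-22.932, -29.870) km/h.
Bearing = atan2(-22.93, -29.87) = 217.51° clockwise from north.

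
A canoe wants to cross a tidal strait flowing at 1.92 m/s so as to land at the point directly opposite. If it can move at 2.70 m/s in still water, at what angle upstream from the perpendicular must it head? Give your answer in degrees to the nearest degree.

45°

To cancel the current, the upstream component of the canoe's velocity must equal the flow: 2.70 sin θ = 1.92.
sin θ = 1.92 / 2.70 = 0.7111.
θ = arcsin(0.7111) = 45.325°.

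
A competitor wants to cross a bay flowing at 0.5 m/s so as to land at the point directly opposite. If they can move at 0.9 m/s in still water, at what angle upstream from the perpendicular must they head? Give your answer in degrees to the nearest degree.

To cancel the current, the upstream component of the competitor's velocity must equal the flow: 0.9 sin θ = 0.5.
sin θ = 0.5 / 0.9 = 0.5556.
θ = arcsin(0.5556) = 33.749°.

34°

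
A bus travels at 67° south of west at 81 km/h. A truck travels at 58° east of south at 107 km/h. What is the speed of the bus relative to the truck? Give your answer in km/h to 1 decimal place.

123.7 km/h

Taking east as x and north as y: bus velocity = (-31.649, -74.561) km/h; truck velocity = (90.741, -56.701) km/h.
Velocity of bus relative to truck = (-31.649, -74.561) − (90.741, -56.701) = (-122.390, -17.860) km/h.
Magnitude = |(-122.390, -17.860)| = 123.687 km/h.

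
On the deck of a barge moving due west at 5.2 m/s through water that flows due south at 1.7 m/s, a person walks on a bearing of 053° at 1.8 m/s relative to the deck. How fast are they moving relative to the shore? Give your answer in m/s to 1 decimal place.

In east/north components (m/s): person relative to barge = (1.438, 1.083); barge relative to water = (-5.200, 0.000); water relative to ground = (0.000, -1.700).
Sum = (-3.762, -0.617) m/s.
Speed = |(-3.762, -0.617)| = 3.813 m/s.

3.8 m/s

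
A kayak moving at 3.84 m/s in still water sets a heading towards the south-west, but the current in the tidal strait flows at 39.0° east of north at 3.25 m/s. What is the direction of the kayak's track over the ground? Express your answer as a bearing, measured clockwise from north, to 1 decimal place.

Taking east as x and north as y: velocity relative to the water = (-2.715, -2.715) m/s; the water relative to ground = (2.045, 2.526) m/s.
Velocity relative to ground = (-2.715, -2.715) + (2.045, 2.526) = (-0.670, -0.190) m/s.
Bearing = atan2(-0.67, -0.19) = 254.20° clockwise from north.

254.2°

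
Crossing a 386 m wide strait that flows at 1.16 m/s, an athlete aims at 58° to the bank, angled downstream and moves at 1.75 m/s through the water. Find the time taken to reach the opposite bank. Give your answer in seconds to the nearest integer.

The component of the athlete's velocity perpendicular to the bank is 1.75 × sin 58° = 1.484 m/s.
Only the cross-stream component determines the crossing time; the current contributes nothing perpendicular to the bank.
Time = 386 / 1.484 = 260.093 s.

260 s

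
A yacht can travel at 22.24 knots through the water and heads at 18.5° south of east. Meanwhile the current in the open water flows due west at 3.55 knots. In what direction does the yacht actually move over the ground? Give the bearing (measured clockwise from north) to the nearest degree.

112°

Taking east as x and north as y: velocity relative to the water = (21.091, -7.057) knots; the water relative to ground = (-3.550, 0.000) knots.
Velocity relative to ground = (21.091, -7.057) + (-3.550, 0.000) = (17.541, -7.057) knots.
Bearing = atan2(17.54, -7.06) = 111.92° clockwise from north.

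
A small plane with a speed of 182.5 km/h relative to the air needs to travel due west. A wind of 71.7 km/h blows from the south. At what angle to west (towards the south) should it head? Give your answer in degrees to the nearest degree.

The wind pushes perpendicular to the desired track; the heading must have a component into the wind equal to 71.7 km/h: 182.5 sin θ = 71.7.
sin θ = 0.3929, so θ = 23.134°.

23°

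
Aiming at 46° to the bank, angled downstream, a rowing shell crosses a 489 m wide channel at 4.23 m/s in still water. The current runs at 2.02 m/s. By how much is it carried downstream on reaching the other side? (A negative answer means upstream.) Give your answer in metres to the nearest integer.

Perpendicular speed = 3.043 m/s; crossing time = 489 / 3.043 = 160.707 s.
Net downstream speed = 4.958 m/s.
Drift = 4.958 × 160.707 = 796.850 m (downstream).

797 m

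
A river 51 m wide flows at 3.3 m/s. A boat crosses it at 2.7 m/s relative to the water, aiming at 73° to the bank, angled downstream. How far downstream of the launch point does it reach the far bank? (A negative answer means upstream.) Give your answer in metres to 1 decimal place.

Perpendicular speed = 2.582 m/s; crossing time = 51 / 2.582 = 19.752 s.
Net downstream speed = 4.089 m/s.
Drift = 4.089 × 19.752 = 80.774 m (downstream).

80.8 m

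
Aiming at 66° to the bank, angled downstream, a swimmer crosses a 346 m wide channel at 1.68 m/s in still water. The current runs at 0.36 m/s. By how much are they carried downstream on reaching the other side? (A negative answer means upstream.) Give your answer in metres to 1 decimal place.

Perpendicular speed = 1.535 m/s; crossing time = 346 / 1.535 = 225.443 s.
Net downstream speed = 1.043 m/s.
Drift = 1.043 × 225.443 = 235.209 m (downstream).

235.2 m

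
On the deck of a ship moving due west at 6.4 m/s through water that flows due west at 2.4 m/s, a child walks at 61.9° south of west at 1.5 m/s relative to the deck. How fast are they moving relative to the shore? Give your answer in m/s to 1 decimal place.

9.6 m/s

In east/north components (m/s): child relative to ship = (-0.707, -1.323); ship relative to water = (-6.400, 0.000); water relative to ground = (-2.400, 0.000).
Sum = (-9.507, -1.323) m/s.
Speed = |(-9.507, -1.323)| = 9.598 m/s.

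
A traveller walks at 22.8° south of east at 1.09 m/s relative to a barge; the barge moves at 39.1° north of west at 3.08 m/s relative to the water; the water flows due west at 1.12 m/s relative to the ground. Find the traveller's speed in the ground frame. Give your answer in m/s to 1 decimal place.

In east/north components (m/s): traveller relative to barge = (1.005, -0.422); barge relative to water = (-2.390, 1.942); water relative to ground = (-1.120, 0.000).
Sum = (-2.505, 1.520) m/s.
Speed = |(-2.505, 1.520)| = 2.930 m/s.

2.9 m/s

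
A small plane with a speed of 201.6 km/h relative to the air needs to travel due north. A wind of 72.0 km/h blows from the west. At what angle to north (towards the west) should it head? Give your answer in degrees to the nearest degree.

The wind pushes perpendicular to the desired track; the heading must have a component into the wind equal to 72.0 km/h: 201.6 sin θ = 72.0.
sin θ = 0.3571, so θ = 20.925°.

21°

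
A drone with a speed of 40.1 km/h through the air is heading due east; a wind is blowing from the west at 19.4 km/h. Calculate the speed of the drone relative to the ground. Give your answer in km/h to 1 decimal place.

59.5 km/h

Taking east as x and north as y: velocity relative to the air = (40.100, 0.000) km/h; the air relative to ground = (19.400, 0.000) km/h.
Velocity relative to ground = (40.100, 0.000) + (19.400, 0.000) = (59.500, 0.000) km/h.
Speed = |(59.500, 0.000)| = 59.500 km/h.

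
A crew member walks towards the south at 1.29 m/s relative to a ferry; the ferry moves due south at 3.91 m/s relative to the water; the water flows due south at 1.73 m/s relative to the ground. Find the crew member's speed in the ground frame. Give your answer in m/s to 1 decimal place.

In east/north components (m/s): crew member relative to ferry = (0.000, -1.290); ferry relative to water = (0.000, -3.910); water relative to ground = (0.000, -1.730).
Sum = (0.000, -6.930) m/s.
Speed = |(0.000, -6.930)| = 6.930 m/s.

6.9 m/s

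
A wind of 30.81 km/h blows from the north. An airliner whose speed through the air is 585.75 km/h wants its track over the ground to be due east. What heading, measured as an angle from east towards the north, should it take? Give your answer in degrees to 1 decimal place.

The wind pushes perpendicular to the desired track; the heading must have a component into the wind equal to 30.81 km/h: 585.75 sin θ = 30.81.
sin θ = 0.0526, so θ = 3.015°.

3.0°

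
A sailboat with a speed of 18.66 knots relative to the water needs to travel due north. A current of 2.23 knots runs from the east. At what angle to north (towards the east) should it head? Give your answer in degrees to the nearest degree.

The current pushes perpendicular to the desired track; the heading must have a component into the current equal to 2.23 knots: 18.66 sin θ = 2.23.
sin θ = 0.1195, so θ = 6.864°.

7°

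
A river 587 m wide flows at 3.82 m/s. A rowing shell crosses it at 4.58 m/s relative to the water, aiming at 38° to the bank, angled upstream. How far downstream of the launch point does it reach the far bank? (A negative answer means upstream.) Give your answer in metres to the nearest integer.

Perpendicular speed = 2.820 m/s; crossing time = 587 / 2.820 = 208.176 s.
Net downstream speed = 0.211 m/s.
Drift = 0.211 × 208.176 = 43.907 m (downstream).

44 m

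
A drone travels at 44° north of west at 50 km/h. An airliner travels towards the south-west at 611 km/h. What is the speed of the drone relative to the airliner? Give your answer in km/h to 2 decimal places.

Taking east as x and north as y: drone velocity = (-35.967, 34.733) km/h; airliner velocity = (-432.042, -432.042) km/h.
Velocity of drone relative to airliner = (-35.967, 34.733) − (-432.042, -432.042) = (396.075, 466.775) km/h.
Magnitude = |(396.075, 466.775)| = 612.172 km/h.

612.17 km/h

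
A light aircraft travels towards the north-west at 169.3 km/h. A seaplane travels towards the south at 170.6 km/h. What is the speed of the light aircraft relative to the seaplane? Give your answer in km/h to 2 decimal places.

Taking east as x and north as y: light aircraft velocity = (-119.713, 119.713) km/h; seaplane velocity = (0.000, -170.600) km/h.
Velocity of light aircraft relative to seaplane = (-119.713, 119.713) − (0.000, -170.600) = (-119.713, 290.313) km/h.
Magnitude = |(-119.713, 290.313)| = 314.027 km/h.

314.03 km/h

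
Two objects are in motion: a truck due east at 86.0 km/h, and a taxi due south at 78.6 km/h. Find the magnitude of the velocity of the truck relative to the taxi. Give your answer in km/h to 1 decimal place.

116.5 km/h

Taking east as x and north as y: truck velocity = (86.000, 0.000) km/h; taxi velocity = (0.000, -78.600) km/h.
Velocity of truck relative to taxi = (86.000, 0.000) − (0.000, -78.600) = (86.000, 78.600) km/h.
Magnitude = |(86.000, 78.600)| = 116.507 km/h.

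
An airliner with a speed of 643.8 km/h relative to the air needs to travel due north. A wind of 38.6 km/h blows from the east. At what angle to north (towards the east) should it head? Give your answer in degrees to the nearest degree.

The wind pushes perpendicular to the desired track; the heading must have a component into the wind equal to 38.6 km/h: 643.8 sin θ = 38.6.
sin θ = 0.0600, so θ = 3.437°.

3°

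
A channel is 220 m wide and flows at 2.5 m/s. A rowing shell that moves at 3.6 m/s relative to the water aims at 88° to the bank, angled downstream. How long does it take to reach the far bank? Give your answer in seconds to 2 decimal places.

61.15 s

The component of the rowing shell's velocity perpendicular to the bank is 3.6 × sin 88° = 3.598 m/s.
The current is parallel to the bank, so it does not affect the crossing time.
Time = 220 / 3.598 = 61.148 s.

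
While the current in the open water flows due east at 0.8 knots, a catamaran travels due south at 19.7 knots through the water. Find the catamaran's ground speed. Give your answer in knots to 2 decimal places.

Taking east as x and north as y: velocity relative to the water = (0.000, -19.700) knots; the water relative to ground = (0.800, 0.000) knots.
Velocity relative to ground = (0.000, -19.700) + (0.800, 0.000) = (0.800, -19.700) knots.
Speed = |(0.800, -19.700)| = 19.716 knots.

19.72 knots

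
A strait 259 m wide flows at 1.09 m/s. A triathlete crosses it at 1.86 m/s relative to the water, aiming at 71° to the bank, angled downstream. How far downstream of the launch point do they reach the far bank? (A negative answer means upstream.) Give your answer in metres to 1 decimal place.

249.7 m

Perpendicular speed = 1.759 m/s; crossing time = 259 / 1.759 = 147.271 s.
Net downstream speed = 1.696 m/s.
Drift = 1.696 × 147.271 = 249.706 m (downstream).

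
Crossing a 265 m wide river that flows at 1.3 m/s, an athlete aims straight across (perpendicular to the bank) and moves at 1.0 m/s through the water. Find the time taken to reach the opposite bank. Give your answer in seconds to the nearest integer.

The component of the athlete's velocity perpendicular to the bank is 1.0 m/s.
The flow acts along the bank and has no component across it.
Time = 265 / 1.000 = 265.000 s.

265 s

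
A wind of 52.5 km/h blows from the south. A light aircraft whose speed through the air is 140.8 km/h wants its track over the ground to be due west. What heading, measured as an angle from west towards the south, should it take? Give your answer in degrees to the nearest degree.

The wind pushes perpendicular to the desired track; the heading must have a component into the wind equal to 52.5 km/h: 140.8 sin θ = 52.5.
sin θ = 0.3729, so θ = 21.893°.

22°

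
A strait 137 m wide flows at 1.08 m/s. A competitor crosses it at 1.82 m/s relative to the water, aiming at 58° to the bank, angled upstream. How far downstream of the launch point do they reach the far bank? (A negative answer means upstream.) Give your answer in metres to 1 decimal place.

Perpendicular speed = 1.543 m/s; crossing time = 137 / 1.543 = 88.762 s.
Net downstream speed = 0.116 m/s.
Drift = 0.116 × 88.762 = 10.256 m (downstream).

10.3 m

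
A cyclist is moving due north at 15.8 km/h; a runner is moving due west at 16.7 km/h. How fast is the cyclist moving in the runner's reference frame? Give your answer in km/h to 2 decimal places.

22.99 km/h

Taking east as x and north as y: cyclist velocity = (0.000, 15.800) km/h; runner velocity = (-16.700, 0.000) km/h.
Velocity of cyclist relative to runner = (0.000, 15.800) − (-16.700, 0.000) = (16.700, 15.800) km/h.
Magnitude = |(16.700, 15.800)| = 22.990 km/h.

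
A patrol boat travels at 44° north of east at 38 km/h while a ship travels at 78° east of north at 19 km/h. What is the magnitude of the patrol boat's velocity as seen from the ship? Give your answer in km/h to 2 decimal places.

Taking east as x and north as y: patrol boat velocity = (27.335, 26.397) km/h; ship velocity = (18.585, 3.950) km/h.
Velocity of patrol boat relative to ship = (27.335, 26.397) − (18.585, 3.950) = (8.750, 22.447) km/h.
Magnitude = |(8.750, 22.447)| = 24.092 km/h.

24.09 km/h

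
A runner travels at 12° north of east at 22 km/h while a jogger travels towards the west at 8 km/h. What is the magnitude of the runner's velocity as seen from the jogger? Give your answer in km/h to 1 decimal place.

29.9 km/h

Taking east as x and north as y: runner velocity = (21.519, 4.574) km/h; jogger velocity = (-8.000, 0.000) km/h.
Velocity of runner relative to jogger = (21.519, 4.574) − (-8.000, 0.000) = (29.519, 4.574) km/h.
Magnitude = |(29.519, 4.574)| = 29.872 km/h.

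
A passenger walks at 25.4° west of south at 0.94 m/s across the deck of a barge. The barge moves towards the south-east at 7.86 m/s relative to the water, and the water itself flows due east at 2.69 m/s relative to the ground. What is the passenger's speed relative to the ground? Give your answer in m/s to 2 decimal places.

In east/north components (m/s): passenger relative to barge = (-0.403, -0.849); barge relative to water = (5.558, -5.558); water relative to ground = (2.690, 0.000).
Sum = (7.845, -6.407) m/s.
Speed = |(7.845, -6.407)| = 10.129 m/s.

10.13 m/s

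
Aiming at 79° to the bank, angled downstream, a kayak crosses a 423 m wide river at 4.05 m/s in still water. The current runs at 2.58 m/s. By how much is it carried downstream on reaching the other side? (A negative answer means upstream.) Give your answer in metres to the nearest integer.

357 m

Perpendicular speed = 3.976 m/s; crossing time = 423 / 3.976 = 106.399 s.
Net downstream speed = 3.353 m/s.
Drift = 3.353 × 106.399 = 356.733 m (downstream).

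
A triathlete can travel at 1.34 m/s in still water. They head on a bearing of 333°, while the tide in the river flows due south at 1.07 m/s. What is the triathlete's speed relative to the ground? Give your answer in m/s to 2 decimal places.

Taking east as x and north as y: velocity relative to the water = (-0.608, 1.194) m/s; the water relative to ground = (0.000, -1.070) m/s.
Velocity relative to ground = (-0.608, 1.194) + (0.000, -1.070) = (-0.608, 0.124) m/s.
Speed = |(-0.608, 0.124)| = 0.621 m/s.

0.62 m/s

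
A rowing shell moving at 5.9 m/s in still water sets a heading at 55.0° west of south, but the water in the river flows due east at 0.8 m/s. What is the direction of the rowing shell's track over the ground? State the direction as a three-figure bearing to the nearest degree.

230°

Taking east as x and north as y: velocity relative to the water = (-4.833, -3.384) m/s; the water relative to ground = (0.800, 0.000) m/s.
Velocity relative to ground = (-4.833, -3.384) + (0.800, 0.000) = (-4.033, -3.384) m/s.
Bearing = atan2(-4.03, -3.38) = 230.00° clockwise from north.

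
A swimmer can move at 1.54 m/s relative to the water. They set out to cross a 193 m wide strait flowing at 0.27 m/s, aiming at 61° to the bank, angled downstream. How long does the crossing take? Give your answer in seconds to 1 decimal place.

143.3 s

The component of the swimmer's velocity perpendicular to the bank is 1.54 × sin 61° = 1.347 m/s.
The flow acts along the bank and has no component across it.
Time = 193 / 1.347 = 143.290 s.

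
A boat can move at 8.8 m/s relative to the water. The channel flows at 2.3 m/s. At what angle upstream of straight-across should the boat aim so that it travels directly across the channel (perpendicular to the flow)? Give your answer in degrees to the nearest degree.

15°

To cancel the current, the upstream component of the boat's velocity must equal the flow: 8.8 sin θ = 2.3.
sin θ = 2.3 / 8.8 = 0.2614.
θ = arcsin(0.2614) = 15.151°.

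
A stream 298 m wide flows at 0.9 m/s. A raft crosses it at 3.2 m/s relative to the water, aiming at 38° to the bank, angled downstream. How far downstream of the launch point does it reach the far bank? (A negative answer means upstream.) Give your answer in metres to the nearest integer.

Perpendicular speed = 1.970 m/s; crossing time = 298 / 1.970 = 151.260 s.
Net downstream speed = 3.422 m/s.
Drift = 3.422 × 151.260 = 517.557 m (downstream).

518 m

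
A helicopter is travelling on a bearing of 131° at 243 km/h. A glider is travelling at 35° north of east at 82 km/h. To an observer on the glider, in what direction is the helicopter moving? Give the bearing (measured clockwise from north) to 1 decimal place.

Taking east as x and north as y: helicopter velocity = (183.394, -159.422) km/h; glider velocity = (67.170, 47.033) km/h.
Velocity of helicopter relative to glider = (183.394, -159.422) − (67.170, 47.033) = (116.224, -206.456) km/h.
Bearing = atan2(116.22, -206.46) = 150.62° clockwise from north.

150.6°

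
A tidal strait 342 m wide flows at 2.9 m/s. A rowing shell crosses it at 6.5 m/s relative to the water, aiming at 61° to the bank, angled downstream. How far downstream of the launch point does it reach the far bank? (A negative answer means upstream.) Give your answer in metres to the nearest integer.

364 m

Perpendicular speed = 5.685 m/s; crossing time = 342 / 5.685 = 60.158 s.
Net downstream speed = 6.051 m/s.
Drift = 6.051 × 60.158 = 364.032 m (downstream).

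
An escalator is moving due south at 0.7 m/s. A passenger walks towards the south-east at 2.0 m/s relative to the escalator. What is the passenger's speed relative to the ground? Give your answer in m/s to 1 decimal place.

Taking east as x and north as y: escalator velocity = (0.000, -0.700) m/s; passenger velocity relative to escalator = (1.414, -1.414) m/s.
Velocity relative to ground = (0.000, -0.700) + (1.414, -1.414) = (1.414, -2.114) m/s.
Speed = |(1.414, -2.114)| = 2.544 m/s.

2.5 m/s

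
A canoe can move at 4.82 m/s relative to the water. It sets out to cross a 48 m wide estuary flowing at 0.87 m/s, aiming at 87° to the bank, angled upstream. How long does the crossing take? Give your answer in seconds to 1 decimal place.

The component of the canoe's velocity perpendicular to the bank is 4.82 × sin 87° = 4.813 m/s.
The current is parallel to the bank, so it does not affect the crossing time.
Time = 48 / 4.813 = 9.972 s.

10.0 s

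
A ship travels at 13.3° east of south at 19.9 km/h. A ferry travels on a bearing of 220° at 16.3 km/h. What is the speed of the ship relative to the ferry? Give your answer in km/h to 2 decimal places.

Taking east as x and north as y: ship velocity = (4.578, -19.366) km/h; ferry velocity = (-10.477, -12.487) km/h.
Velocity of ship relative to ferry = (4.578, -19.366) − (-10.477, -12.487) = (15.055, -6.880) km/h.
Magnitude = |(15.055, -6.880)| = 16.553 km/h.

16.55 km/h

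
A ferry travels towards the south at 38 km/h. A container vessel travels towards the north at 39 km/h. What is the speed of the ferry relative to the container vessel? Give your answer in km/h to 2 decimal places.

Taking east as x and north as y: ferry velocity = (0.000, -38.000) km/h; container vessel velocity = (0.000, 39.000) km/h.
Velocity of ferry relative to container vessel = (0.000, -38.000) − (0.000, 39.000) = (0.000, -77.000) km/h.
Magnitude = |(0.000, -77.000)| = 77.000 km/h.

77.00 km/h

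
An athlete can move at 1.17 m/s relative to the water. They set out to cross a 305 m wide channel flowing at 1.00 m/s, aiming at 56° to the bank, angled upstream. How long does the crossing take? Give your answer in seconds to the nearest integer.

The component of the athlete's velocity perpendicular to the bank is 1.17 × sin 56° = 0.970 m/s.
The flow acts along the bank and has no component across it.
Time = 305 / 0.970 = 314.441 s.

314 s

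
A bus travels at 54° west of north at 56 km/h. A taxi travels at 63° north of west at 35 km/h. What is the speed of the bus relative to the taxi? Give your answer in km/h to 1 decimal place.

29.5 km/h

Taking east as x and north as y: bus velocity = (-45.305, 32.916) km/h; taxi velocity = (-15.890, 31.185) km/h.
Velocity of bus relative to taxi = (-45.305, 32.916) − (-15.890, 31.185) = (-29.415, 1.731) km/h.
Magnitude = |(-29.415, 1.731)| = 29.466 km/h.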